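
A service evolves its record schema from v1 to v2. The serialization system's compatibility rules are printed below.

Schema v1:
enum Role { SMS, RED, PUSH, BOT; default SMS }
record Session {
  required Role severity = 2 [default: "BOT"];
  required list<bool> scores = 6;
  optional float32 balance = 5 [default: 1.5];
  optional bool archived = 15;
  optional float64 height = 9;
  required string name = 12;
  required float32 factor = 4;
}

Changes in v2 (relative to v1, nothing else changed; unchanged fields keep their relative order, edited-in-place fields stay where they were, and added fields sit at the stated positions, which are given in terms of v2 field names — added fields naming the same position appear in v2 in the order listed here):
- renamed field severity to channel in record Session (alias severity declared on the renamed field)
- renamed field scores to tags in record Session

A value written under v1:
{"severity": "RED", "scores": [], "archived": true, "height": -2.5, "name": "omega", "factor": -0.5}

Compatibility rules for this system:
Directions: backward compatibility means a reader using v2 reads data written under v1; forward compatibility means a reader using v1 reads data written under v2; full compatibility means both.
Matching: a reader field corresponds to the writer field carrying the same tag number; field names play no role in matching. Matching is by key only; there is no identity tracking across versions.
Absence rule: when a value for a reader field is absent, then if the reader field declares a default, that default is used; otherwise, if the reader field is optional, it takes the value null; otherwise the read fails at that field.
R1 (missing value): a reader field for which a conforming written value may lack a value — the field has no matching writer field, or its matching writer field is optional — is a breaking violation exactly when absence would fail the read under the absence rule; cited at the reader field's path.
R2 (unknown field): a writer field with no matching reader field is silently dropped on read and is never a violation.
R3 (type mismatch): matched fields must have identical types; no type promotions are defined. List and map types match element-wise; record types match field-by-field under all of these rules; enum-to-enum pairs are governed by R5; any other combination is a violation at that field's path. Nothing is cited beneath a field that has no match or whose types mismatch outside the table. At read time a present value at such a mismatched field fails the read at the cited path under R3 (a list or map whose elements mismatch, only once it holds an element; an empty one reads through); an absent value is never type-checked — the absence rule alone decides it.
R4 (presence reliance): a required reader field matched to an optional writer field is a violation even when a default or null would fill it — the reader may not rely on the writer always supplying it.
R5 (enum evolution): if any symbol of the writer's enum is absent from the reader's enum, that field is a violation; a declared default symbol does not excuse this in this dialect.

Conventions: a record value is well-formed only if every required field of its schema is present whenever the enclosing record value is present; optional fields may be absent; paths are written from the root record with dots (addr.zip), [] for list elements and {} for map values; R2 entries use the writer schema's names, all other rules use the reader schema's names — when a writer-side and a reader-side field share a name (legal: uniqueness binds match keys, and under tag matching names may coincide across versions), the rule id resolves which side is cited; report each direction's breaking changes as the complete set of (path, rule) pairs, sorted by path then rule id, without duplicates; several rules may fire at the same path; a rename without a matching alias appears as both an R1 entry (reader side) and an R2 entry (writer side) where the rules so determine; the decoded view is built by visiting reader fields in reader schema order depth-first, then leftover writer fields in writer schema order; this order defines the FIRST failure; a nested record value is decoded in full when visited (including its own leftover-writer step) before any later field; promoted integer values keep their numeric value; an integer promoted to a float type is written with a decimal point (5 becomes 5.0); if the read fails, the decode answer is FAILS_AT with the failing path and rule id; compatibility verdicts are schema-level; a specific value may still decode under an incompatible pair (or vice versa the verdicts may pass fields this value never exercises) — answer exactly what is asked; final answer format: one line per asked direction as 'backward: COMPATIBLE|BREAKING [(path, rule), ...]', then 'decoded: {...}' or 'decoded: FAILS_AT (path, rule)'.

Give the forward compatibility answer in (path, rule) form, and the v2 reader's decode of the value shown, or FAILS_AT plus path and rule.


the writer's type comes first in each Session pair
checking forward for Session: reader v1 against writer v2:
  Role -> Role, writer required: severity aligns to channel
  list<bool> -> list<bool>, writer required: scores aligns to tags
  float32 -> float32, writer optional: balance aligns to balance
  bool -> bool, writer optional: archived aligns to archived
  float64 -> float64, writer optional: height aligns to height
  string -> string, writer required: name aligns to name
  float32 -> float32, writer required: factor aligns to factor
  => forward verdict for Session: COMPATIBLE, no violations
migrating the Session value to v2:
  channel := "RED" (from writer severity)
  tags := [] (from writer scores)
  balance := 1.5 (missing; default applied)
  archived := true
  height := -2.5
  name := "omega"
  factor := -0.5
  => decoded: {"channel": "RED", "tags": [], "balance": 1.5, "archived": true, "height": -2.5, "name": "omega", "factor": -0.5}

forward: COMPATIBLE []; decoded: {"channel": "RED", "tags": [], "balance": 1.5, "archived": true, "height": -2.5, "name": "omega", "factor": -0.5}


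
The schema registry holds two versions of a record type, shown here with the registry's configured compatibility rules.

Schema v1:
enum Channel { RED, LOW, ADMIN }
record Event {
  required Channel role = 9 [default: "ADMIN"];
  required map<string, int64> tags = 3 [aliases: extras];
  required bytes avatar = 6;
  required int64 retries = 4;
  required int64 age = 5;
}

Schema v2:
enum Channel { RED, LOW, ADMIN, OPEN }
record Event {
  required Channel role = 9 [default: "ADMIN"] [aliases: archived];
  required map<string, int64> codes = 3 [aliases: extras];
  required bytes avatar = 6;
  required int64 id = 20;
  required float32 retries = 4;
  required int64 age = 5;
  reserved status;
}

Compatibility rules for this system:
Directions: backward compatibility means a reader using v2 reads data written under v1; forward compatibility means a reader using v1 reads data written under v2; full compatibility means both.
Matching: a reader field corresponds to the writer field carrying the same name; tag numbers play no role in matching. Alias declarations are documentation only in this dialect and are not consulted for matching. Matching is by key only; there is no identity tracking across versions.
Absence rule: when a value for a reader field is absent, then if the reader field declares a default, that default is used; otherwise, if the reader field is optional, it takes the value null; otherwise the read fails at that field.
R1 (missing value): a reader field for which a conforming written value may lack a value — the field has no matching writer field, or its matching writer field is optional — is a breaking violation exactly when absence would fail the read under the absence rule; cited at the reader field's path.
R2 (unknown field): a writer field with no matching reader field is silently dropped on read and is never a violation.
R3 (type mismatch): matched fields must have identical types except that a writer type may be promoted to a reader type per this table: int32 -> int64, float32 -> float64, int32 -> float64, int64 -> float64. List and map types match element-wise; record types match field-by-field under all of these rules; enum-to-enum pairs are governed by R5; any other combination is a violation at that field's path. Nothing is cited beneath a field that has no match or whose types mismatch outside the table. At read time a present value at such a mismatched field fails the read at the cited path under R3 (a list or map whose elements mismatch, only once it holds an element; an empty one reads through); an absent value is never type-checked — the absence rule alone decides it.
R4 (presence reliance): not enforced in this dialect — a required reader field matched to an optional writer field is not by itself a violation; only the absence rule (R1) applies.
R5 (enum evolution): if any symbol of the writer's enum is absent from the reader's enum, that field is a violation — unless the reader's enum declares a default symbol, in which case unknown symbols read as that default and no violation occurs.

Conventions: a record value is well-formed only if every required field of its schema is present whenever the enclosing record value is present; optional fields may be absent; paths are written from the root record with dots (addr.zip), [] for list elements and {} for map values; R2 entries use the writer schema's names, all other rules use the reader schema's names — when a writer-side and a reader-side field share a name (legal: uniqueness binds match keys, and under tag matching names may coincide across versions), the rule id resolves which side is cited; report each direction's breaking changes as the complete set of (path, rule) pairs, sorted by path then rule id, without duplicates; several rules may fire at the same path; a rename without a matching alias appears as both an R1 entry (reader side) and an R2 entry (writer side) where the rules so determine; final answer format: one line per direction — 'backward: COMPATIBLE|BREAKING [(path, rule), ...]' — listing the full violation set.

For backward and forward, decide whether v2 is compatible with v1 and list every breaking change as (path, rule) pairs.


backward: BREAKING [(codes, R1), (id, R1), (retries, R3)]; forward: BREAKING [(retries, R3), (role, R5), (tags, R1)]

each type pair in Event: writer, then reader
backward pass over Event, reader schema v2, writer schema v1:
  role: paired with writer role (Channel -> Channel; writer required)
  codes: no writer-side match
  avatar: paired with writer avatar (bytes -> bytes; writer required)
  id: no writer-side match
  retries: paired with writer retries (int64 -> float32; writer required)
  age: paired with writer age (int64 -> int64; writer required)
  writer tags: unknown to reader
  breaking: (codes, R1)
  breaking: (id, R1)
  breaking: (retries, R3)
  backward on Event therefore BREAKING (3)
forward pass over Event, reader schema v1, writer schema v2:
  role: paired with writer role (Channel -> Channel; writer required)
  tags: no writer-side match
  avatar: paired with writer avatar (bytes -> bytes; writer required)
  retries: paired with writer retries (float32 -> int64; writer required)
  age: paired with writer age (int64 -> int64; writer required)
  writer codes: unknown to reader
  writer id: unknown to reader
  breaking: (retries, R3)
  breaking: (role, R5)
  breaking: (tags, R1)
  forward on Event therefore BREAKING (3)


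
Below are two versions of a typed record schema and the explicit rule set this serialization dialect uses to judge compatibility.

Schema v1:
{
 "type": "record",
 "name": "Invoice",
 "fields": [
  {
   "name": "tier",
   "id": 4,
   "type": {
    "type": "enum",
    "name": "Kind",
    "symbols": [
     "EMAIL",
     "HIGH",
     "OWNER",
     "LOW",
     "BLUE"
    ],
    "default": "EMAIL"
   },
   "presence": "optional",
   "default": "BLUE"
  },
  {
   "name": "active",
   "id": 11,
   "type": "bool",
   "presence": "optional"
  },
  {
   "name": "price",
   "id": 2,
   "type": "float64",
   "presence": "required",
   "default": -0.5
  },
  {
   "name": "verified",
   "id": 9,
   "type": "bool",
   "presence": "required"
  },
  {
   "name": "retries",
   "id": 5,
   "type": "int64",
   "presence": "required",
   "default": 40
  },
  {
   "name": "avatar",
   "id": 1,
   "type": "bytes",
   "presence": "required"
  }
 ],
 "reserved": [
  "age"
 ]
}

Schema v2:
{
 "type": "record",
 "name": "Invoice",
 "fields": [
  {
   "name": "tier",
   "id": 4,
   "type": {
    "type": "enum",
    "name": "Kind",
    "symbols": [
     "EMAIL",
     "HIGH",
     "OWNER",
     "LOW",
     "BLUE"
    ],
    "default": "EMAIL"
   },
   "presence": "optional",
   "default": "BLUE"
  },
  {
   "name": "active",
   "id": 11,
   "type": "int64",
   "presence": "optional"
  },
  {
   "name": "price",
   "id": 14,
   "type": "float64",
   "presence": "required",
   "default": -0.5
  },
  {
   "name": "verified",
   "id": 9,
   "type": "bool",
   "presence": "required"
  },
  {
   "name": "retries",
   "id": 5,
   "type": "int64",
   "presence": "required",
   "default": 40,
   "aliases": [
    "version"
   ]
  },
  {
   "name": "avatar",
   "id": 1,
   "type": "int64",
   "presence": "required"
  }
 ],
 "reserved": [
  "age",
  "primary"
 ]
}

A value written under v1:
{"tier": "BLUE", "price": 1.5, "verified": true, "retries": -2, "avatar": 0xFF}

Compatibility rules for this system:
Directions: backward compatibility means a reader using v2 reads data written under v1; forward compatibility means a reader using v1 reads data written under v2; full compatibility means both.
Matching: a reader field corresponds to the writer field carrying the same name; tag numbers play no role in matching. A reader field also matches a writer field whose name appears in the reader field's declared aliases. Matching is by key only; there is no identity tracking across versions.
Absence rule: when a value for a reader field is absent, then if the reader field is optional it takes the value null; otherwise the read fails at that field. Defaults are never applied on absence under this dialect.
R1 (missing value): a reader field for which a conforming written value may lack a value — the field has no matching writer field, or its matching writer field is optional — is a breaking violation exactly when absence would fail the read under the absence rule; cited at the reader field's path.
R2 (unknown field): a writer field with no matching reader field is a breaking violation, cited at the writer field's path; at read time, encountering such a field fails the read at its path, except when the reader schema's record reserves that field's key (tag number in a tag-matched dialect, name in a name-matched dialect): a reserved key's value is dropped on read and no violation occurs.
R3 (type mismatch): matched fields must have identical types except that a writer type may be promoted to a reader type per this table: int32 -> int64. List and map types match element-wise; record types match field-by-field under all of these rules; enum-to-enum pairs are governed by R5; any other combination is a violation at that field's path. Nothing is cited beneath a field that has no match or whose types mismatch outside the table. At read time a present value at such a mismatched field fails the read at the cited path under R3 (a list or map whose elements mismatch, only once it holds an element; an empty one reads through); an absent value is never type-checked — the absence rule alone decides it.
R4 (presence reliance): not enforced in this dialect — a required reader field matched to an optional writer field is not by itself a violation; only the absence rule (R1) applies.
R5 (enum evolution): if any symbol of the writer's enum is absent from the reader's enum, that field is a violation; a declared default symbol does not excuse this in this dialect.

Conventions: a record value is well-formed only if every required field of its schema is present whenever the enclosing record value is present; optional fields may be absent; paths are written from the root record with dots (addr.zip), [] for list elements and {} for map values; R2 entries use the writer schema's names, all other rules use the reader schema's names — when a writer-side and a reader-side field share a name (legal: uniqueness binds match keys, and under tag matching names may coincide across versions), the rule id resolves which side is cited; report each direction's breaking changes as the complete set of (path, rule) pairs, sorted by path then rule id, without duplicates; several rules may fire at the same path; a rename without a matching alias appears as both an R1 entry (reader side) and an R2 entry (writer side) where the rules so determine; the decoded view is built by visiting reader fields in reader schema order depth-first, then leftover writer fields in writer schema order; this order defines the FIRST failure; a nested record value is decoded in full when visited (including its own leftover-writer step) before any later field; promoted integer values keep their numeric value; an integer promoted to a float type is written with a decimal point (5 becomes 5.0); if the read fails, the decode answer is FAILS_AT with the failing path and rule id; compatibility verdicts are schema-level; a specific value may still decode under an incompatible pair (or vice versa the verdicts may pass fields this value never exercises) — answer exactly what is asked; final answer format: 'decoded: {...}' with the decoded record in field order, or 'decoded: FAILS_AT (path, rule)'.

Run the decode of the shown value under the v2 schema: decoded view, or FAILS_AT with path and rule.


decoded: FAILS_AT (avatar, R3)

in Invoice below, arrows point writer -> reader
decode walk for Invoice under reader schema v2:
  tier := "BLUE"
  active := null (missing; optional => null)
  price := 1.5
  verified := true
  retries := -2
  read fails at avatar under R3
  => FAILS_AT (avatar, R3)
the other Invoice changes do not affect what is asked:
  field active in record Invoice: type bool changed to int64 -> a verdict-level change on Invoice — the shown value reads the same
  field price in record Invoice: tag 2 changed to 14 -> inert under this dialect — no rule fires on Invoice and the result does not move


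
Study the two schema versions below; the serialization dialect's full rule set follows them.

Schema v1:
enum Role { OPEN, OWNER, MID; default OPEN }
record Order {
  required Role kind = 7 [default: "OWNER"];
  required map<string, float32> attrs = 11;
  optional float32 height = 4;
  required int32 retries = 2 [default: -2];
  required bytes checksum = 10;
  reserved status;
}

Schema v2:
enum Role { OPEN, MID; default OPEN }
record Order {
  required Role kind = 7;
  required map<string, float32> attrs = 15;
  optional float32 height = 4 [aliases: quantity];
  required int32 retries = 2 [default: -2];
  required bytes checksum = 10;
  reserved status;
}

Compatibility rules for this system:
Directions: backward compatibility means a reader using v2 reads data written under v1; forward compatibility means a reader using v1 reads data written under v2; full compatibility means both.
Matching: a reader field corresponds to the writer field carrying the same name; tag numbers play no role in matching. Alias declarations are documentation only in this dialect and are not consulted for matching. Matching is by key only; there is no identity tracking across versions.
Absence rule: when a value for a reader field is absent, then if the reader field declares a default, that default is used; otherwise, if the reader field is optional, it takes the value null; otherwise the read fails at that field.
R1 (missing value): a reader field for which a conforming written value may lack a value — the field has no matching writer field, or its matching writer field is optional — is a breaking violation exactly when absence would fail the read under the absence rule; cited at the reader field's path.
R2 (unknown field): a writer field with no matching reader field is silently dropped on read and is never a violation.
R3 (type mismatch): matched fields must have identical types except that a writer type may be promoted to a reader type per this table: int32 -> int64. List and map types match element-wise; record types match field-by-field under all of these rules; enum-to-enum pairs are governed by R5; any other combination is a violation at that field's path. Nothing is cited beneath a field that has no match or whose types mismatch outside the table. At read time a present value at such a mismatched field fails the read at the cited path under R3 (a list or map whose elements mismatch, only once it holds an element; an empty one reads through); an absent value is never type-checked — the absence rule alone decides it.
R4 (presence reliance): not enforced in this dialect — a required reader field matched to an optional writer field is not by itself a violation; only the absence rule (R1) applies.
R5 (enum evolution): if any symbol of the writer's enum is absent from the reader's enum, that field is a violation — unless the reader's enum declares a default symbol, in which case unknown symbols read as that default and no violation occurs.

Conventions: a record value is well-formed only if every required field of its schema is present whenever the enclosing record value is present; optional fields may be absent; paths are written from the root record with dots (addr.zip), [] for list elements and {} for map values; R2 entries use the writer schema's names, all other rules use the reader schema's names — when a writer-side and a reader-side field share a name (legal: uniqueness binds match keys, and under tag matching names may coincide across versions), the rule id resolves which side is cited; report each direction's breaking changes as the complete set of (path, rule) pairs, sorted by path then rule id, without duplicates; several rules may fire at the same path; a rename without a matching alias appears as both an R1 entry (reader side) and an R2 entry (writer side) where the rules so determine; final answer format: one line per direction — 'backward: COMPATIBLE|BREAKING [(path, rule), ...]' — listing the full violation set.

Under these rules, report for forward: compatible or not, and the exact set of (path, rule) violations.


forward: COMPATIBLE []

the writer's type comes first in each Order pair
forward for Order (reader v1, writer v2):
  kind <- kind (Role -> Role, writer required)
  attrs <- attrs (map<string, float32> -> map<string, float32>, writer required)
  height <- height (float32 -> float32, writer optional)
  retries <- retries (int32 -> int32, writer required)
  checksum <- checksum (bytes -> bytes, writer required)
  => forward: COMPATIBLE
diffs on Order not affecting the asked answer:
  field attrs in record Order: tag 11 changed to 15 -> inert for the asked Order verdict: nothing fires
  enum Role (field kind in record Order): symbol OWNER removed (the field default referencing it is cleared) -> inert for the asked Order verdict: nothing fires


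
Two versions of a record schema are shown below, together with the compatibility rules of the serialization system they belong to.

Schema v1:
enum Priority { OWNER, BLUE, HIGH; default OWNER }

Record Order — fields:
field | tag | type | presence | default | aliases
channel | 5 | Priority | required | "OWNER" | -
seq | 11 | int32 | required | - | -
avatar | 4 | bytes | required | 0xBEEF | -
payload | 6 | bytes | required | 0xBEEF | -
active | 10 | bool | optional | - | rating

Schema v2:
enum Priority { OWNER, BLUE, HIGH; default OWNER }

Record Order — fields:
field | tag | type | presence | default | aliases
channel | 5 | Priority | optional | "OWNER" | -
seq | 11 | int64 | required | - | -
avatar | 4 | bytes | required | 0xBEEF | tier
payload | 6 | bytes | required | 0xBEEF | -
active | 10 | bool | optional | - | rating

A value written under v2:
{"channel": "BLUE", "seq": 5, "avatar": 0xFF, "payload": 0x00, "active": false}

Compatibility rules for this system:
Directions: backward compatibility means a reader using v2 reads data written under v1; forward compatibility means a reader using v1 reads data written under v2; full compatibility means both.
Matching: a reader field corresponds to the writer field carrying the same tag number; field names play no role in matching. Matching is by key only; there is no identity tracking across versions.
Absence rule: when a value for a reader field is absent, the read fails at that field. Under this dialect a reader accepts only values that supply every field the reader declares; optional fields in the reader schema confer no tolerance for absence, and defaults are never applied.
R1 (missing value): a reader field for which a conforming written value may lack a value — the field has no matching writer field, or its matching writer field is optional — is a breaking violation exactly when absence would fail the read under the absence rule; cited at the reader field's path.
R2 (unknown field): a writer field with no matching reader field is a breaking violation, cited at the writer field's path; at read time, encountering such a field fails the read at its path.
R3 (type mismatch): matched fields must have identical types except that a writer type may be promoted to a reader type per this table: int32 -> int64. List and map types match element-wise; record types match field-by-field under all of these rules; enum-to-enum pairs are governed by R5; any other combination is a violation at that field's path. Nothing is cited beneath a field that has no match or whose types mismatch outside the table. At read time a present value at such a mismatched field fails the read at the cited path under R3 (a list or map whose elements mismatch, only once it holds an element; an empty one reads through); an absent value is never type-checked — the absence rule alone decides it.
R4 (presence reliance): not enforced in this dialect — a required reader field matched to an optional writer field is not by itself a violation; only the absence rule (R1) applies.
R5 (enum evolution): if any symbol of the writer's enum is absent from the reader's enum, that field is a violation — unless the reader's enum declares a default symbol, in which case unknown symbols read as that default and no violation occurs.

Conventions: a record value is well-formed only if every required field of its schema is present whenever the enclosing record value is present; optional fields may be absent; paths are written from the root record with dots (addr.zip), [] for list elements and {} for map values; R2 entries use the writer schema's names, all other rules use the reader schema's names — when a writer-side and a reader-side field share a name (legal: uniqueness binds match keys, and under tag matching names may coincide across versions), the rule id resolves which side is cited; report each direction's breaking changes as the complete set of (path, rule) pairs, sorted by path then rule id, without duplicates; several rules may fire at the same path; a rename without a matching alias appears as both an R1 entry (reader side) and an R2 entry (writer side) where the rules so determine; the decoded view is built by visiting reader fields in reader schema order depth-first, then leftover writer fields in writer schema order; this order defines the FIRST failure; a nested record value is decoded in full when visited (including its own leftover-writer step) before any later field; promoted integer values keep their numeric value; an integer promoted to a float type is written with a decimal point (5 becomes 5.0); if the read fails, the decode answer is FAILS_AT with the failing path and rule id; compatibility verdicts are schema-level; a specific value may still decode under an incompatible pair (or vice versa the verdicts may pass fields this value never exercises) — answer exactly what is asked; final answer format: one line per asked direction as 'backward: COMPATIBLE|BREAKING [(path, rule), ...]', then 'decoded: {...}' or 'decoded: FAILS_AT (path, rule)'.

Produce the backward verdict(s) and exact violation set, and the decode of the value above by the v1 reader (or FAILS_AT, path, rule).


backward: BREAKING [(active, R1)]; decoded: FAILS_AT (seq, R3)

in Order below, arrows point writer -> reader
backward pass over Order, reader schema v2, writer schema v1:
  writer required, Priority -> Priority: reader channel maps from writer channel
  writer required, int32 -> int64: reader seq maps from writer seq
  writer required, bytes -> bytes: reader avatar maps from writer avatar
  writer required, bytes -> bytes: reader payload maps from writer payload
  writer optional, bool -> bool: reader active maps from writer active
  rule R1 violated at active
  => 1 violation(s): backward is BREAKING for Order
decode walk for Order under reader schema v1:
  channel := "BLUE"
  read fails at seq under R3
  => FAILS_AT (seq, R3)
ruling out the remaining Order differences:
  field channel in record Order: required changed to optional -> fires only in the forward direction of Order, which is not asked here


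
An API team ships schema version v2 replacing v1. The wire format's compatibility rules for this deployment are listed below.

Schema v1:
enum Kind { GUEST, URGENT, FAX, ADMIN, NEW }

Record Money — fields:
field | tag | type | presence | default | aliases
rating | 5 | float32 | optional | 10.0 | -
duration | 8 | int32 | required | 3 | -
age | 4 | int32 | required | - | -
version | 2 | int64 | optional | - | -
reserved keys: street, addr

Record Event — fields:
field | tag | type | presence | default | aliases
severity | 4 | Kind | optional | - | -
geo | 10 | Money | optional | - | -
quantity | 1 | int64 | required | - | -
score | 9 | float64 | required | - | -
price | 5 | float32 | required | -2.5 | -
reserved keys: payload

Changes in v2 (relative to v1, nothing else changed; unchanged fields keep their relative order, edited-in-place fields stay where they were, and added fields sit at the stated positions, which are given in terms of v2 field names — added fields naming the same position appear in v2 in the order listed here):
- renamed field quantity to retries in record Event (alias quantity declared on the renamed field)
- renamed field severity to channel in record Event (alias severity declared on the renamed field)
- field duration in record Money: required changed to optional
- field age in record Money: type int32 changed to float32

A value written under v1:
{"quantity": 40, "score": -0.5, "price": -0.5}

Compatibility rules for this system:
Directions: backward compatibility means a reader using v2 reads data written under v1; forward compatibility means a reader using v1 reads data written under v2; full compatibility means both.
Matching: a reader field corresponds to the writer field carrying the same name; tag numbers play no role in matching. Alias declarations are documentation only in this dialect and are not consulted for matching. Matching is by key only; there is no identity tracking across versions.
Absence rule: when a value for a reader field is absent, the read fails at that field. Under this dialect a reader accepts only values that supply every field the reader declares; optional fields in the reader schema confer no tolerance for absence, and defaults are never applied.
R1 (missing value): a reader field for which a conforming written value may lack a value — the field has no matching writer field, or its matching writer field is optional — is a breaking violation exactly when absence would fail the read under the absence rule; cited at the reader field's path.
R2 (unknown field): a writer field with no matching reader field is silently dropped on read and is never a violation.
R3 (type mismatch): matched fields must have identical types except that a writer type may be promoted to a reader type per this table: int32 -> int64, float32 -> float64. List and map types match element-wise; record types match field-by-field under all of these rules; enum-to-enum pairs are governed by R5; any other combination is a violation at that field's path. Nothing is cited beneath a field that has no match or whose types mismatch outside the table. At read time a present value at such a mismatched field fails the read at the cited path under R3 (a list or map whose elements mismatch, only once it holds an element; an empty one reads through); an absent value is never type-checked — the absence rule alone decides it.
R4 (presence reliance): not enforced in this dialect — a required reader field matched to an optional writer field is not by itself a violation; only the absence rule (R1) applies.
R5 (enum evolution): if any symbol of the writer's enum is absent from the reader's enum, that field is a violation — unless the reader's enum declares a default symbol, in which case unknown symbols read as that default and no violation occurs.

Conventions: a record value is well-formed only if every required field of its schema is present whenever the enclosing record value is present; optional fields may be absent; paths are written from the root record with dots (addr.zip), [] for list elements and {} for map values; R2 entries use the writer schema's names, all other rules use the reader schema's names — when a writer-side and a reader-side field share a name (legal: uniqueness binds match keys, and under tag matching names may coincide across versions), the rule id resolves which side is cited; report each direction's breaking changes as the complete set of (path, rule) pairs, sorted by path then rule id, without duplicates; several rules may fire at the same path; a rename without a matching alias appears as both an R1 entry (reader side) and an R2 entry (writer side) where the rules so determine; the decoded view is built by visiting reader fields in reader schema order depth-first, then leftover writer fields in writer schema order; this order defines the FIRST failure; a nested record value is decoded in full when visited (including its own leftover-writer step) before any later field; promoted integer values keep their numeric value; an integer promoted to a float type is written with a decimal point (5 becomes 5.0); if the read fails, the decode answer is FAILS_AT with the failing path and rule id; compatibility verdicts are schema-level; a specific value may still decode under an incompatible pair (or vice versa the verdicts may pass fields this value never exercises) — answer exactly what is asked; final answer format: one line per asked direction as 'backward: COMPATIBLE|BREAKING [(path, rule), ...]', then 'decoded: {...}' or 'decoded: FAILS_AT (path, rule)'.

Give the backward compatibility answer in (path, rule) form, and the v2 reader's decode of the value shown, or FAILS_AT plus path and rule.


backward: BREAKING [(channel, R1), (geo, R1), (geo.age, R3), (geo.rating, R1), (geo.version, R1), (retries, R1)]; decoded: FAILS_AT (channel, R1)

the writer's type comes first in each Event pair
backward analysis of Event with v2 as reader and v1 as writer:
  channel: no writer match
  geo <- geo (Money -> Money, writer optional)
  retries: no writer match
  score <- score (float64 -> float64, writer required)
  price <- price (float32 -> float32, writer required)
  writer field severity has no reader counterpart
  writer field quantity has no reader counterpart
  geo.rating <- geo.rating (float32 -> float32, writer optional)
  geo.duration <- geo.duration (int32 -> int32, writer required)
  geo.age <- geo.age (int32 -> float32, writer required)
  geo.version <- geo.version (int64 -> int64, writer optional)
  violation R1 at channel
  violation R1 at geo
  violation R3 at geo.age
  violation R1 at geo.rating
  violation R1 at geo.version
  violation R1 at retries
  => backward: BREAKING (6)
decode walk for Event under reader schema v2:
  read fails at channel under R1 (no fill)
  => FAILS_AT (channel, R1)
the other Event changes do not affect what is asked:
  field duration in record Money: required changed to optional -> fires only in the forward direction of Event, which is not asked here


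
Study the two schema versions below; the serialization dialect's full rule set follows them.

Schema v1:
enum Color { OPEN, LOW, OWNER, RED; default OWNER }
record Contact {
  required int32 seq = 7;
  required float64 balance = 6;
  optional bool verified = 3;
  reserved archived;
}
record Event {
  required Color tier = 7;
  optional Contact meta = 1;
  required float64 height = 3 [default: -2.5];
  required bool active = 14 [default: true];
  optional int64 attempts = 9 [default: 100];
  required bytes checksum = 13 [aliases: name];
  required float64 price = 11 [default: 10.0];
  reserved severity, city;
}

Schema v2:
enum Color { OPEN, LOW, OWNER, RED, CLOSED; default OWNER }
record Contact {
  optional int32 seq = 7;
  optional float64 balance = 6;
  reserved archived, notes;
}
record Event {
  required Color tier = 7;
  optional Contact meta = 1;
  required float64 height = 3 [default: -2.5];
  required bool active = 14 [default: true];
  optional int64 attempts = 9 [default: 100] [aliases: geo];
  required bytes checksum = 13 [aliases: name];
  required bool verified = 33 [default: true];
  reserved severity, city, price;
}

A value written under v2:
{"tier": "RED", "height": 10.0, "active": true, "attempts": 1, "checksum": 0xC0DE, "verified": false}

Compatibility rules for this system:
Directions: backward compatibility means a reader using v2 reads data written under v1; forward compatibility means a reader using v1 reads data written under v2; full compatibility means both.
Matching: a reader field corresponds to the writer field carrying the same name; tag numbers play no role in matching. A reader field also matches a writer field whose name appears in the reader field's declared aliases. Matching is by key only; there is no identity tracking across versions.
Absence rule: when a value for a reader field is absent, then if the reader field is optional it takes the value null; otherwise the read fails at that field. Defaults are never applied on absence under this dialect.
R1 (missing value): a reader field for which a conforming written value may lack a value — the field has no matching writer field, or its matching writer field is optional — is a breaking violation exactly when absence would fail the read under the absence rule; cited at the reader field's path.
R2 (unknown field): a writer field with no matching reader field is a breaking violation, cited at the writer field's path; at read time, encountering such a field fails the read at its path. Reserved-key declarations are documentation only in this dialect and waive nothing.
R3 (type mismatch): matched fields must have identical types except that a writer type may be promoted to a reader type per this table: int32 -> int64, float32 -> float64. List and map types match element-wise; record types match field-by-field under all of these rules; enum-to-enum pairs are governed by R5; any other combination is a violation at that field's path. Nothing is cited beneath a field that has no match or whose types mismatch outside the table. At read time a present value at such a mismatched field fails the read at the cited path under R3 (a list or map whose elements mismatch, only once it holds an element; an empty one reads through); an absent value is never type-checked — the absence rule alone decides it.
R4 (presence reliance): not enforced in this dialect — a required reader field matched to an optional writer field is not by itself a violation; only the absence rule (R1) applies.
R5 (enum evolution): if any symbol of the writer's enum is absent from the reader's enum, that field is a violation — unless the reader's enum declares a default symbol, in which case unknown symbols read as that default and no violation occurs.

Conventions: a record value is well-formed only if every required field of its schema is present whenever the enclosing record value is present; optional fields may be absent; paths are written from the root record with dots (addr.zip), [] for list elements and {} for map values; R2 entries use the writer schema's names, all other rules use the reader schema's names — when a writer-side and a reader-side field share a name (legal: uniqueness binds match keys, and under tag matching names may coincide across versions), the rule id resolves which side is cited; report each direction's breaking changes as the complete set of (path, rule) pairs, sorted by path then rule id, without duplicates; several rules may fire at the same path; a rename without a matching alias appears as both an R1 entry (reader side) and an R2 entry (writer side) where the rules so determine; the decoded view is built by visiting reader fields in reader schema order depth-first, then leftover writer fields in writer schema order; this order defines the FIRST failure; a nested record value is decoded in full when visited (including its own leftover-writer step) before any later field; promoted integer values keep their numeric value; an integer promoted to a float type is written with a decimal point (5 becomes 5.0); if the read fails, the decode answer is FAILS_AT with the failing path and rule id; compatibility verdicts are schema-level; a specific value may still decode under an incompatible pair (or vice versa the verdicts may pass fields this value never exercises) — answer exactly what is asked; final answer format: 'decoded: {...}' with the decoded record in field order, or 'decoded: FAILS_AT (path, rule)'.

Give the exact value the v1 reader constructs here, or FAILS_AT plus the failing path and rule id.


decoded: FAILS_AT (price, R1)

in Event below, arrows point writer -> reader
decoding the Event value with the v1 reader:
  tier := "RED"
  meta := null (absent, optional -> null)
  height := 10.0
  active := true
  attempts := 1
  checksum := 0xC0DE
  read fails at price under R1 (no fill)
  => FAILS_AT (price, R1)
ruling out the remaining Event differences:
  field balance in record Contact: required changed to optional -> affects the rule determinations only; this particular Event value decodes identically
  field seq in record Contact: required changed to optional -> affects the rule determinations only; this particular Event value decodes identically
  added field verified to record Event: required bool, tag 33, default true (in v2 it sits last) -> affects the rule determinations only; this particular Event value decodes identically
  removed field verified from record Contact -> affects the rule determinations only; this particular Event value decodes identically
  enum Color (field tier in record Event): symbol CLOSED added -> fires no rule on Event under this dialect and leaves the result unchanged
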